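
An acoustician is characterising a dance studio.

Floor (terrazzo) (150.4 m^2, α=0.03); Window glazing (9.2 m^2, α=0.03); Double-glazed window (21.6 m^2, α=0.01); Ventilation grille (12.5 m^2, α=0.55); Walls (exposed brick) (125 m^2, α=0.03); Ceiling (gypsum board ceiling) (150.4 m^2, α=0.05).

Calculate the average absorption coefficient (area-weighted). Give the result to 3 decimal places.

S = Σ Sᵢ = 150.4 + 9.2 + 21.6 + 12.5 + 125 + 150.4 = 469.1 m^2.
A = 150.4*0.03 + 9.2*0.03 + 21.6*0.01 + 12.5*0.55 + 125*0.03 + 150.4*0.05 = 23.149 sabins.
ᾱ = A/S = 0.049.

0.049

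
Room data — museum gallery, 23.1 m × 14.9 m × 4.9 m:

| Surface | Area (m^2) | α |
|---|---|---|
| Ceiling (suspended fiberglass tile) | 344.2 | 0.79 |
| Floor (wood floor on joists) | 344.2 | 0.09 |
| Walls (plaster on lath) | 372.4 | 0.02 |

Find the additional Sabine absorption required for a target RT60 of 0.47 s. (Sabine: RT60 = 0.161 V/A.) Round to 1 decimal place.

267.4 sabins

Summing Sᵢαᵢ: 271.918 + 30.978 + 7.448 → A₁ = 310.344 sabins.
V = 1686.531 m³. Required absorption A₂ = 0.161 × 1686.531 / 0.47 = 577.727 sabins.
ΔA = A₂ − A₁ = 577.727 − 310.344 = 267.4 sabins.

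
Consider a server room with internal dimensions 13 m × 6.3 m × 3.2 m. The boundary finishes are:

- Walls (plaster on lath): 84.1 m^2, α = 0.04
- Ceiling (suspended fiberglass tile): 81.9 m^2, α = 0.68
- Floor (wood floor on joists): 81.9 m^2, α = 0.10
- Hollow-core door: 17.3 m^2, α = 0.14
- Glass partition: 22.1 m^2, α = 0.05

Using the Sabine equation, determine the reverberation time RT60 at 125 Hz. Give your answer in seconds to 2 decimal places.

Summing Sᵢαᵢ: 3.364 + 55.692 + 8.190 + 2.422 + 1.105 → A = 70.773 sabins.
Room volume: 262.08 m³.
RT60 = 0.161 · V / A = 0.161 × 262.08 / 70.773 = 0.60 s.

0.60 s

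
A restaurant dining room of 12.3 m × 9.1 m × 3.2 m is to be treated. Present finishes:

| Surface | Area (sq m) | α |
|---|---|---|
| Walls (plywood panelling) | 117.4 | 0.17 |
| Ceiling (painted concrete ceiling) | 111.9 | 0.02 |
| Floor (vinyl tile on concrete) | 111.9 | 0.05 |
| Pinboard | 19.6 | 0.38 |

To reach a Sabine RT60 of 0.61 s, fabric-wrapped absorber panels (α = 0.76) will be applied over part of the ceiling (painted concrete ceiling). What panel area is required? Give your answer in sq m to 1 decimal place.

Equivalent absorption area: A₁ = 117.4·0.17 + 111.9·0.02 + 111.9·0.05 + 19.6·0.38 = 35.239 sq m.
V = 358.176 m³. Target absorption A₂ = 0.161 × 358.176 / 0.61 = 94.535 sabins.
ΔA needed = 94.535 − 35.239 = 59.296 sabins.
Each sq m of panel replacing the ceiling (painted concrete ceiling) adds (0.76 − 0.02) = 0.74 sabins.
Panel area = 59.296 / 0.74 = 80.1 sq m.

80.1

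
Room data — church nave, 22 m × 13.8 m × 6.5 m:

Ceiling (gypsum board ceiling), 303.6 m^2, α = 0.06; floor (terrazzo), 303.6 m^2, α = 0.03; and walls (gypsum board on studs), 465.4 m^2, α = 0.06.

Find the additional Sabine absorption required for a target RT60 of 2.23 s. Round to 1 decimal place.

Total absorption A₁ = 303.6·0.06 + 303.6·0.03 + 465.4·0.06
  = 18.216 + 9.108 + 27.924 = 55.248 m^2 sabins.
V = 1973.4 m³. Required absorption A₂ = 0.161 × 1973.4 / 2.23 = 142.474 sabins.
Additional absorption ΔA = 142.474 − 55.248 = 87.2 sabins.

87.2 sabins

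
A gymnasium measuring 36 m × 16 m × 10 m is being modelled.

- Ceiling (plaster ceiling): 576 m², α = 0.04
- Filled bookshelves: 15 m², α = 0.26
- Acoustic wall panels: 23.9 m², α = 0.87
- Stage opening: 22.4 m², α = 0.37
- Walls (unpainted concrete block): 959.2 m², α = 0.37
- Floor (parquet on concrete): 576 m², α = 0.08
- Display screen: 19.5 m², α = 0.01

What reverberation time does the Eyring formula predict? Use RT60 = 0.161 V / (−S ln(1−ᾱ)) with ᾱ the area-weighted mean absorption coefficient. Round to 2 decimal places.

1.81 s

Total surface area S = 576 + 15 + 23.9 + 22.4 + 959.2 + 576 + 19.5 = 2192.0 m².
Absorption A = 576·0.04 + 15·0.26 + 23.9·0.87 + 22.4·0.37 + 959.2·0.37 + 576·0.08 + 19.5·0.01 = 457.200 sabins.
Mean coefficient ᾱ = A/S = 0.2086.
−S·ln(1−ᾱ) = −2192.0 × ln(1 − 0.2086) = 512.822.
V = 36 × 16 × 10 = 5760 m³.
RT60 = 0.161 × 5760 / 512.822 = 1.81 s.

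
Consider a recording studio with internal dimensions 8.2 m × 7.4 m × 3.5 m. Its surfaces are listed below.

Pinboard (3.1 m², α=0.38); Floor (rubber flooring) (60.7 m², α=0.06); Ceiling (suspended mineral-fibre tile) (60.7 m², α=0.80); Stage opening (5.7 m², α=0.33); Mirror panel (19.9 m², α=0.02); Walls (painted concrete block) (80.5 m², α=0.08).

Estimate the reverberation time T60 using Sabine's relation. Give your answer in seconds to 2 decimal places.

0.55 seconds

Equivalent absorption area: A = 3.1×0.38 + 60.7×0.06 + 60.7×0.80 + 5.7×0.33 + 19.9×0.02 + 80.5×0.08 = 62.099 m².
Room volume: 212.38 m³.
RT60 = 0.161 · V / A = 0.161 × 212.38 / 62.099 = 0.55 s.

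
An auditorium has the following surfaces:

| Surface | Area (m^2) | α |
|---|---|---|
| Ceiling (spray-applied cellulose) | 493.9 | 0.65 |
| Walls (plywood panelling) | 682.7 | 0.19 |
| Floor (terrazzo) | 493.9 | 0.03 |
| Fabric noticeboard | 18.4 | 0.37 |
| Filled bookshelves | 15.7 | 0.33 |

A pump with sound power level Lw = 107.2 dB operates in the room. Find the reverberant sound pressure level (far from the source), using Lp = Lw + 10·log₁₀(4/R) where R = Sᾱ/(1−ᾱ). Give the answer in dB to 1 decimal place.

85.0 dB

A = 477.554 sabins; S = 1704.6 m^2.
ᾱ = 477.554/1704.6 = 0.2802; R = Sᾱ/(1−ᾱ) = 477.554/(1−0.2802) = 663.454 m^2.
Lp = 107.2 + 10·log₁₀(4/663.454) = 107.2 + (-22.20) = 85.0 dB.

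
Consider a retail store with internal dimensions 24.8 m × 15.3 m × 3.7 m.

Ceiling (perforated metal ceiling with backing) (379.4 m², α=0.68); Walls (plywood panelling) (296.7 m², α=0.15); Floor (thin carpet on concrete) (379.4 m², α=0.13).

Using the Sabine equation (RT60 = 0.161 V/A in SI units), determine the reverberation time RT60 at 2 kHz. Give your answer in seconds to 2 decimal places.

Total absorption A = 379.4×0.68 + 296.7×0.15 + 379.4×0.13
  = 257.992 + 44.505 + 49.322 = 351.819 m² sabins.
Volume V = 24.8 × 15.3 × 3.7 = 1403.928 m³.
RT60 = 0.161 · V / A = 0.161 × 1403.928 / 351.819 = 0.64 s.

0.64 seconds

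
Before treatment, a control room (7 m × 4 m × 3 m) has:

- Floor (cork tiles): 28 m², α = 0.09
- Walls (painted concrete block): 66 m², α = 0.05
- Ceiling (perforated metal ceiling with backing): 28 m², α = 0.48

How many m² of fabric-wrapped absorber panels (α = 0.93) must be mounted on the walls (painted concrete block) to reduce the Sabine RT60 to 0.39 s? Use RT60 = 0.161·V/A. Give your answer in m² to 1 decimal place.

17.5

Summing Sᵢαᵢ: 2.520 + 3.300 + 13.440 → A₁ = 19.260 sabins.
V = 84 m³. Target absorption A₂ = 0.161 × 84 / 0.39 = 34.677 sabins.
Absorption to add: 34.677 − 19.260 = 15.417 sabins.
Each m² of panel replacing the walls (painted concrete block) adds (0.93 − 0.05) = 0.88 sabins.
Panel area = 15.417 / 0.88 = 17.5 m².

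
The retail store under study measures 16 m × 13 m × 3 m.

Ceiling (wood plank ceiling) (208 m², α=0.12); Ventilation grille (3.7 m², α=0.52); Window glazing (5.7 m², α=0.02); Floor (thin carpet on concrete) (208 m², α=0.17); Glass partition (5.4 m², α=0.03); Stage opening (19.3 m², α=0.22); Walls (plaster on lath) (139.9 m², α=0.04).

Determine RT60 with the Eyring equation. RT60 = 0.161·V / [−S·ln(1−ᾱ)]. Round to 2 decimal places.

S = Σ Sᵢ = 590.0 m².
Absorption A = 208·0.12 + 3.7·0.52 + 5.7·0.02 + 208·0.17 + 5.4·0.03 + 19.3·0.22 + 139.9·0.04 = 72.362 sabins.
ᾱ = 72.362 / 590.0 = 0.1226.
Eyring denominator: −S ln(1−ᾱ) = 77.167.
V = 16 × 13 × 3 = 624 m³.
RT60 = 0.161 × 624 / 77.167 = 1.30 s.

1.30 s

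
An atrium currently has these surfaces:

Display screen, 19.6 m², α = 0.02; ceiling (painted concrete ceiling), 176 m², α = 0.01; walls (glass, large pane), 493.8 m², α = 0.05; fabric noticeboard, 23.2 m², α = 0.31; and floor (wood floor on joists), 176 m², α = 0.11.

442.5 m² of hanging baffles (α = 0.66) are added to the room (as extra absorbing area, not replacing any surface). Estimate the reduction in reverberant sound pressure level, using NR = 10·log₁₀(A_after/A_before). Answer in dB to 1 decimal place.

Equivalent absorption area: A_before = 19.6·0.02 + 176·0.01 + 493.8·0.05 + 23.2·0.31 + 176·0.11 = 53.394 m².
Treatment contributes 442.5·0.66 = 292.050 sabins.
New total A_after = 345.444 sabins.
Reduction = 10 log₁₀(A_after/A_before) = 10 log₁₀(6.4697) = 8.1 dB.

8.1 dB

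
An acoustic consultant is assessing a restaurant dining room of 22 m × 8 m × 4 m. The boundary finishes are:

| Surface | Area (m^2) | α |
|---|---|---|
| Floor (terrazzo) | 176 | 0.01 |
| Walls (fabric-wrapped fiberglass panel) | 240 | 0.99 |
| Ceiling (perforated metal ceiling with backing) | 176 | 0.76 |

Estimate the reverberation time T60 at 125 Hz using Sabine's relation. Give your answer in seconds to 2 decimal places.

Total absorption A = 176×0.01 + 240×0.99 + 176×0.76
  = 1.760 + 237.600 + 133.760 = 373.120 m^2 sabins.
Volume V = 22 × 8 × 4 = 704 m³.
T = 0.161 V/A = 0.161·704/373.120 = 0.30 s.

0.30 sec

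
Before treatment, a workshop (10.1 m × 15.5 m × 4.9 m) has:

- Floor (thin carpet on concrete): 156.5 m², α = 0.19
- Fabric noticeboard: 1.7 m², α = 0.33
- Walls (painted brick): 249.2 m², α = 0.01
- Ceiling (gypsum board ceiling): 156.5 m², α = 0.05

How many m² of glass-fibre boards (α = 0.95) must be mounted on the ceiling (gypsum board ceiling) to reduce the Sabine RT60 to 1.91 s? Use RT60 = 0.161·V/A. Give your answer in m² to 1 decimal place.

26.7

Equivalent absorption area: A₁ = 156.5*0.19 + 1.7*0.33 + 249.2*0.01 + 156.5*0.05 = 40.613 m².
Required A₂ = 0.161·767.095/1.91 = 64.661 sabins.
Absorption to add: 64.661 − 40.613 = 24.048 sabins.
Each m² of panel replacing the ceiling (gypsum board ceiling) adds (0.95 − 0.05) = 0.90 sabins.
Area = ΔA/Δα = 24.048/0.90 = 26.7 m².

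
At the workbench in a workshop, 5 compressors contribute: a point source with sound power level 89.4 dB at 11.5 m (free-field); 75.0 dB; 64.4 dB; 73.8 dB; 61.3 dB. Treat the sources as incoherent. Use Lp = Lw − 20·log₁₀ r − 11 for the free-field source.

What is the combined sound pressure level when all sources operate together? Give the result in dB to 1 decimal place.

Source at 11.5 m: Lp = 89.4 − 20·log₁₀(11.5) − 11 = 57.2 dB.
Sum in the linear (power) domain: Σ 10^(Lᵢ/10) = 10^(57.2/10) + 10^(75.0/10) + 10^(64.4/10) + 10^(73.8/10) + 10^(61.3/10) = 6.024e+07.
Combined level = 10 log₁₀(6.024e+07) = 77.8 dB.

77.8 dB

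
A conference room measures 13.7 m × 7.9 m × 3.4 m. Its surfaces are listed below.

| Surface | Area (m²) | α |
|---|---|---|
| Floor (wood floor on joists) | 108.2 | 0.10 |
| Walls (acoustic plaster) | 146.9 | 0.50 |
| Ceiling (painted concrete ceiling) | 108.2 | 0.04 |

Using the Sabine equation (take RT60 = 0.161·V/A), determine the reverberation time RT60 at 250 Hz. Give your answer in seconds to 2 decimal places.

0.67 seconds

Total absorption A = 108.2·0.10 + 146.9·0.50 + 108.2·0.04
  = 10.820 + 73.450 + 4.328 = 88.598 m² sabins.
V = 13.7·7.9·3.4 = 367.982 m³.
Sabine: RT60 = 0.161 × 367.982 / 88.598 = 0.67 s.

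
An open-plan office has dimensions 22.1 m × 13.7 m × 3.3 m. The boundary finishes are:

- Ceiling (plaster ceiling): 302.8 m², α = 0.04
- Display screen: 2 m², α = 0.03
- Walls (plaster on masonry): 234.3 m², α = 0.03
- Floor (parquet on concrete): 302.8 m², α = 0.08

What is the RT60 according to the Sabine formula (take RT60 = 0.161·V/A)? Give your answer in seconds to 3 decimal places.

A = Σ Sᵢαᵢ = 302.8×0.04 + 2×0.03 + 234.3×0.03 + 302.8×0.08 = 43.425 sabins.
Volume V = 22.1 × 13.7 × 3.3 = 999.141 m³.
Sabine: RT60 = 0.161 × 999.141 / 43.425 = 3.704 s.

3.704 seconds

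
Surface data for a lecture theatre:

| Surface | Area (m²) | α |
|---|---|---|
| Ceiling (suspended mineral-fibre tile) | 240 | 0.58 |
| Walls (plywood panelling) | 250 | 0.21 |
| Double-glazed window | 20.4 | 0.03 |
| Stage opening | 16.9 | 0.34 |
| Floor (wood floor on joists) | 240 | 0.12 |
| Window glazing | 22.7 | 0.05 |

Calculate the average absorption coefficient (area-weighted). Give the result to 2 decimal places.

0.29

Total surface area S = 790.0 m².
Σ(Sᵢαᵢ) = 240*0.58 + 250*0.21 + 20.4*0.03 + 16.9*0.34 + 240*0.12 + 22.7*0.05 = 227.993.
ᾱ = 227.993 / 790.0 = 0.29.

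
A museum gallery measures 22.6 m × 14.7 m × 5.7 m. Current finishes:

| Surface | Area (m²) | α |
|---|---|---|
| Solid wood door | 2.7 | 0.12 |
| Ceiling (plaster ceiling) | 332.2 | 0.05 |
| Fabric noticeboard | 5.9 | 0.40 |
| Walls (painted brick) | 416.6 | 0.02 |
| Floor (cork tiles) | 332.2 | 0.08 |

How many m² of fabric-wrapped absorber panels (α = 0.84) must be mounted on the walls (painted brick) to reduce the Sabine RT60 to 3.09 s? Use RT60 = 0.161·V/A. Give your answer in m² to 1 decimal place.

A₁ = Σ Sᵢαᵢ = 2.7×0.12 + 332.2×0.05 + 5.9×0.40 + 416.6×0.02 + 332.2×0.08 = 54.202 sabins.
V = 1893.654 m³. Target absorption A₂ = 0.161 × 1893.654 / 3.09 = 98.666 sabins.
ΔA needed = 98.666 − 54.202 = 44.464 sabins.
Each m² of panel replacing the walls (painted brick) adds (0.84 − 0.02) = 0.82 sabins.
Area = ΔA/Δα = 44.464/0.82 = 54.2 m².

54.2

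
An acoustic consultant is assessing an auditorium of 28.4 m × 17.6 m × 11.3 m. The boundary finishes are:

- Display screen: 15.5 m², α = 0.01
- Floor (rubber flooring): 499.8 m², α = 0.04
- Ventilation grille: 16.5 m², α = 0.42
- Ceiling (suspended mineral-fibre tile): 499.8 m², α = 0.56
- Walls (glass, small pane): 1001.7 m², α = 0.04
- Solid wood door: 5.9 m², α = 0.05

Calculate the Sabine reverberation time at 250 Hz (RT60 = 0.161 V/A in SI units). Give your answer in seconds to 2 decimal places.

2.62 sec

A = Σ Sᵢαᵢ = 15.5*0.01 + 499.8*0.04 + 16.5*0.42 + 499.8*0.56 + 1001.7*0.04 + 5.9*0.05 = 347.328 sabins.
Volume V = 28.4 × 17.6 × 11.3 = 5648.192 m³.
RT60 = 0.161 · V / A = 0.161 × 5648.192 / 347.328 = 2.62 s.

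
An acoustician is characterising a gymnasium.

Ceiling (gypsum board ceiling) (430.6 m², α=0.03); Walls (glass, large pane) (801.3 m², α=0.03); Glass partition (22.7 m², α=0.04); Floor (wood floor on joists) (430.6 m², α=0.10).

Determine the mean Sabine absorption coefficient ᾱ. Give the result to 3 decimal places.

Total surface area S = 1685.2 m².
Σ(Sᵢαᵢ) = 430.6·0.03 + 801.3·0.03 + 22.7·0.04 + 430.6·0.10 = 80.925.
ᾱ = A/S = 0.048.

0.048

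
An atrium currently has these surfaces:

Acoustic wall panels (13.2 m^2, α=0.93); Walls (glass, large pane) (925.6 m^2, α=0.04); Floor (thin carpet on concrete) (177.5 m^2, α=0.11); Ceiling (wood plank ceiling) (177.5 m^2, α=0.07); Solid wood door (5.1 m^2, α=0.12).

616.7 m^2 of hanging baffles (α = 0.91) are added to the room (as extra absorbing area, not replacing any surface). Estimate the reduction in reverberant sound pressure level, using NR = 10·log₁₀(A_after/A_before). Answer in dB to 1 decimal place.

Summing Sᵢαᵢ: 12.276 + 37.024 + 19.525 + 12.425 + 0.612 → A_before = 81.862 sabins.
Treatment contributes 616.7·0.91 = 561.197 sabins.
A_after = 81.862 + 561.197 = 643.059 sabins.
NR = 10·log₁₀(643.059/81.862) = 9.0 dB.

9.0 dB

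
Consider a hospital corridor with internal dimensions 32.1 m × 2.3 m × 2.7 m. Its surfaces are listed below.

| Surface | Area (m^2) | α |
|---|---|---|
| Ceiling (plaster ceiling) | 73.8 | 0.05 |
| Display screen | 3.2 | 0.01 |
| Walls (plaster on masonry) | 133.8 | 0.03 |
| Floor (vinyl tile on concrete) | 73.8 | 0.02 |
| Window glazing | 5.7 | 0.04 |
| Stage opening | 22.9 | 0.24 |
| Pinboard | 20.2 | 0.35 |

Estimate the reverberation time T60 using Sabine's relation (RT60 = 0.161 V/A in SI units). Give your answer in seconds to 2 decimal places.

Total absorption A = 73.8*0.05 + 3.2*0.01 + 133.8*0.03 + 73.8*0.02 + 5.7*0.04 + 22.9*0.24 + 20.2*0.35
  = 3.690 + 0.032 + 4.014 + 1.476 + 0.228 + 5.496 + 7.070 = 22.006 m^2 sabins.
Volume V = 32.1 × 2.3 × 2.7 = 199.341 m³.
RT60 = 0.161 · V / A = 0.161 × 199.341 / 22.006 = 1.46 s.

1.46 s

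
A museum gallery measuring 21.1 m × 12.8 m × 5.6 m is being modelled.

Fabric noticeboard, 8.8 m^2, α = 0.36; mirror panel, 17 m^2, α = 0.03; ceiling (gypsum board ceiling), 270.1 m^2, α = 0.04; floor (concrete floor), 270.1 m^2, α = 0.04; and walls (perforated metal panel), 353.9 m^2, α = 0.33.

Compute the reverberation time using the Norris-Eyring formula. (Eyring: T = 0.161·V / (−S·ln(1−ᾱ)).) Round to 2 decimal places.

1.58 s

Total surface area S = 8.8 + 17 + 270.1 + 270.1 + 353.9 = 919.9 m^2.
Σ(Sᵢαᵢ) = 8.8×0.36 + 17×0.03 + 270.1×0.04 + 270.1×0.04 + 353.9×0.33 = 142.073.
Mean coefficient ᾱ = A/S = 0.1544.
−S·ln(1−ᾱ) = −919.9 × ln(1 − 0.1544) = 154.275.
V = 21.1 × 12.8 × 5.6 = 1512.448 m³.
RT60 = 0.161 × 1512.448 / 154.275 = 1.58 s.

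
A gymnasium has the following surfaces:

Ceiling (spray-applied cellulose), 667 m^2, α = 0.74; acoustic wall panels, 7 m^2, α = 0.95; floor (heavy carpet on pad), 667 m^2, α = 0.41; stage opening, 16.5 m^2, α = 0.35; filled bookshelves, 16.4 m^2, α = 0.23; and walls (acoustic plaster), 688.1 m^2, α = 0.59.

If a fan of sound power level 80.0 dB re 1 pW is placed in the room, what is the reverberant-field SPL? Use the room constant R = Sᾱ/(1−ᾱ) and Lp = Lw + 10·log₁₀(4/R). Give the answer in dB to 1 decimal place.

51.5 dB

Σ(Sᵢαᵢ) = 667·0.74 + 7·0.95 + 667·0.41 + 16.5·0.35 + 16.4·0.23 + 688.1·0.59 = 1189.226; total area S = 2062.0 m^2.
ᾱ = 1189.226/2062.0 = 0.5767; R = Sᾱ/(1−ᾱ) = 1189.226/(1−0.5767) = 2809.416 m^2.
Lp = 80.0 + 10·log₁₀(4/2809.416) = 80.0 + (-28.47) = 51.5 dB.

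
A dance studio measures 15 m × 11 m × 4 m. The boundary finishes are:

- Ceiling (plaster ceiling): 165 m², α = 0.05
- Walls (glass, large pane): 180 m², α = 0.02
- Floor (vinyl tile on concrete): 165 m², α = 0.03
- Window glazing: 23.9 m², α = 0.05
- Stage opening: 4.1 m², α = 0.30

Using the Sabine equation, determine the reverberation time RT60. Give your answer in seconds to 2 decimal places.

Total absorption A = 165×0.05 + 180×0.02 + 165×0.03 + 23.9×0.05 + 4.1×0.30
  = 8.250 + 3.600 + 4.950 + 1.195 + 1.230 = 19.225 m² sabins.
Volume V = 15 × 11 × 4 = 660 m³.
Sabine: RT60 = 0.161 × 660 / 19.225 = 5.53 s.

5.53 s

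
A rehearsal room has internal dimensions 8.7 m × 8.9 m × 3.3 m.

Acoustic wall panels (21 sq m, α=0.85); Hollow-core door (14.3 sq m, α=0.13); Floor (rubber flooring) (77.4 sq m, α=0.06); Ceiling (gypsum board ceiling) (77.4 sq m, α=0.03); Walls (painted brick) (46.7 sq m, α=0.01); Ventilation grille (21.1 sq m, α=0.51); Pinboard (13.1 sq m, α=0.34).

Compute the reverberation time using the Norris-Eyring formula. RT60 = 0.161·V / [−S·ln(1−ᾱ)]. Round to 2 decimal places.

0.89 s

S = Σ Sᵢ = 271.0 sq m.
Absorption A = 21×0.85 + 14.3×0.13 + 77.4×0.06 + 77.4×0.03 + 46.7×0.01 + 21.1×0.51 + 13.1×0.34 = 42.357 sabins.
ᾱ = 42.357 / 271.0 = 0.1563.
−S·ln(1−ᾱ) = −271.0 × ln(1 − 0.1563) = 46.059.
V = 8.7 × 8.9 × 3.3 = 255.519 m³.
T = 0.161·V/[−S·ln(1−ᾱ)] = 0.161·255.519/46.059 = 0.89 s.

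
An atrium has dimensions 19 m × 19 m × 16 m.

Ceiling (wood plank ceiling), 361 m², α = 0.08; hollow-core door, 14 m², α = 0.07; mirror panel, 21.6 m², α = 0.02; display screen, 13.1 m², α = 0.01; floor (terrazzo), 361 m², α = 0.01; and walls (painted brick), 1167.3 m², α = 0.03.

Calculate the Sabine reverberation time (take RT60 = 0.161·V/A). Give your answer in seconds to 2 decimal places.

Summing Sᵢαᵢ: 28.880 + 0.980 + 0.432 + 0.131 + 3.610 + 35.019 → A = 69.052 sabins.
Volume V = 19 × 19 × 16 = 5776 m³.
T = 0.161 V/A = 0.161·5776/69.052 = 13.47 s.

13.47 s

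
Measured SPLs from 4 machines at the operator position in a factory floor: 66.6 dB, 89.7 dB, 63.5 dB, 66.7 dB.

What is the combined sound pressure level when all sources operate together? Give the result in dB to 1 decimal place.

89.8 dB

Converting to relative power and adding: 10^(66.6/10) + 10^(89.7/10) + 10^(63.5/10) + 10^(66.7/10) = 9.447e+08.
Back to dB: 10·log₁₀ Σ = 89.8 dB.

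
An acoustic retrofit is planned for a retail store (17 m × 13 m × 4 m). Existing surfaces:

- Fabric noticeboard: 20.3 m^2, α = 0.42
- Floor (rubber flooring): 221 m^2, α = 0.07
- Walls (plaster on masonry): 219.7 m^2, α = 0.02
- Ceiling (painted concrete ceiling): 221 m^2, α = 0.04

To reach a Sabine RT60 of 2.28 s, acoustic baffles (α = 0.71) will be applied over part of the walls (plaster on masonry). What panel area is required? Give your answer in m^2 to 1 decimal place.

Summing Sᵢαᵢ: 8.526 + 15.470 + 4.394 + 8.840 → A₁ = 37.230 sabins.
Required A₂ = 0.161·884/2.28 = 62.423 sabins.
ΔA needed = 62.423 − 37.230 = 25.193 sabins.
Each m^2 of panel replacing the walls (plaster on masonry) adds (0.71 − 0.02) = 0.69 sabins.
Area = ΔA/Δα = 25.193/0.69 = 36.5 m^2.

36.5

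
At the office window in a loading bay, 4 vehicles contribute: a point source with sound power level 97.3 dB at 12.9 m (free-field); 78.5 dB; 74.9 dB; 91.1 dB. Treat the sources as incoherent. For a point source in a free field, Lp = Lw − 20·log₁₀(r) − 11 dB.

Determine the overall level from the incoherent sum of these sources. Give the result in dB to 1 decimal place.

Source at 12.9 m: Lp = 97.3 − 20·log₁₀(12.9) − 11 = 64.1 dB.
Sum in the linear (power) domain: Σ 10^(Lᵢ/10) = 10^(64.1/10) + 10^(78.5/10) + 10^(74.9/10) + 10^(91.1/10) = 1.393e+09.
L_total = 10·log₁₀(1.393e+09) = 91.4 dB.

91.4 dB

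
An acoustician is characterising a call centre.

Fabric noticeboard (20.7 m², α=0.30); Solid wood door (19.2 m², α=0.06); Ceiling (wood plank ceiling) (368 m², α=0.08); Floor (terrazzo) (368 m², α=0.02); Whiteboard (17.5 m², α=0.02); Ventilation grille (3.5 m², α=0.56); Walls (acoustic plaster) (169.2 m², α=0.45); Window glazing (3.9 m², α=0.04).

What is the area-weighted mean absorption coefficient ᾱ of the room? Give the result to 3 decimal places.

0.127

S = Σ Sᵢ = 20.7 + 19.2 + 368 + 368 + 17.5 + 3.5 + 169.2 + 3.9 = 970.0 m².
Weighted sum Σ Sα = 122.768.
ᾱ = A/S = 0.127.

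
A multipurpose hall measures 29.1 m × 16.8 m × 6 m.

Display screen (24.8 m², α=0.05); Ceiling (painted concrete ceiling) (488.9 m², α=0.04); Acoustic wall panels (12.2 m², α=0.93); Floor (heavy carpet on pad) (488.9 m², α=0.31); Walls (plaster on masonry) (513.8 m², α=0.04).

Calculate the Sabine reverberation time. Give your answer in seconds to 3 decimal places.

Equivalent absorption area: A = 24.8*0.05 + 488.9*0.04 + 12.2*0.93 + 488.9*0.31 + 513.8*0.04 = 204.253 m².
V = 29.1·16.8·6 = 2933.28 m³.
Sabine: RT60 = 0.161 × 2933.28 / 204.253 = 2.312 s.

2.312 sec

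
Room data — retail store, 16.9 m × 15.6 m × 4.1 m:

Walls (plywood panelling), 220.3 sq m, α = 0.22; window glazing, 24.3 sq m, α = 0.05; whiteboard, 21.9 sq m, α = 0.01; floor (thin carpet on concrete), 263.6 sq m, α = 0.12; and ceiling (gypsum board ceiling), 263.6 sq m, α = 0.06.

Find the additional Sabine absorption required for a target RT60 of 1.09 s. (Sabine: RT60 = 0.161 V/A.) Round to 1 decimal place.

Equivalent absorption area: A₁ = 220.3·0.22 + 24.3·0.05 + 21.9·0.01 + 263.6·0.12 + 263.6·0.06 = 97.348 sq m.
V = 1080.924 m³. Required absorption A₂ = 0.161 × 1080.924 / 1.09 = 159.659 sabins.
ΔA = A₂ − A₁ = 159.659 − 97.348 = 62.3 sabins.

62.3 sabins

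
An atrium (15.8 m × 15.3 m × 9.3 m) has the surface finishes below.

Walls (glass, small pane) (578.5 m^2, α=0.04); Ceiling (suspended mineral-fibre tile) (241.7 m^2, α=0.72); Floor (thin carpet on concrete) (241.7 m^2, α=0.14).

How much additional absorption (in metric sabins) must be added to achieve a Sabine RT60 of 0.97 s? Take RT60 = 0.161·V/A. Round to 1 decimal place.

142.1 sabins

A₁ = Σ Sᵢαᵢ = 578.5·0.04 + 241.7·0.72 + 241.7·0.14 = 231.002 sabins.
Target A₂ = 0.161·2248.182/0.97 = 373.152 sabins (V = 2248.182 m³).
ΔA = A₂ − A₁ = 373.152 − 231.002 = 142.1 sabins.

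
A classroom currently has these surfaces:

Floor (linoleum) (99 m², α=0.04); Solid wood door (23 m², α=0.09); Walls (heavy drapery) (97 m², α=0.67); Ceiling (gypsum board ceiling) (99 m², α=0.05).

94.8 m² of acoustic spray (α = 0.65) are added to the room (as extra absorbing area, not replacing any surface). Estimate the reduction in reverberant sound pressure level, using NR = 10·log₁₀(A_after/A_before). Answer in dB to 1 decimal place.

2.6 dB

Summing Sᵢαᵢ: 3.960 + 2.070 + 64.990 + 4.950 → A_before = 75.970 sabins.
Added absorption = 94.8 × 0.65 = 61.620 sabins.
New total A_after = 137.590 sabins.
Reduction = 10 log₁₀(A_after/A_before) = 10 log₁₀(1.8111) = 2.6 dB.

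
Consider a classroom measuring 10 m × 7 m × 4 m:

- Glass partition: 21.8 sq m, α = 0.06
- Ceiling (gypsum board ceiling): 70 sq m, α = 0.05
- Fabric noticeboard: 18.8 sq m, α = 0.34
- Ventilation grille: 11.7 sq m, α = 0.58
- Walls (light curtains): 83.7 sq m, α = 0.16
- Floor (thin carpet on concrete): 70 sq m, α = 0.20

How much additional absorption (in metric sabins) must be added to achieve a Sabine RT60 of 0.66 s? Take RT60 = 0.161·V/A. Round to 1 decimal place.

A₁ = Σ Sᵢαᵢ = 21.8×0.06 + 70×0.05 + 18.8×0.34 + 11.7×0.58 + 83.7×0.16 + 70×0.20 = 45.378 sabins.
For T = 0.66 s, need A₂ = 0.161·V/T = 0.161·280/0.66 = 68.303 sabins.
ΔA = A₂ − A₁ = 68.303 − 45.378 = 22.9 sabins.

22.9 sabins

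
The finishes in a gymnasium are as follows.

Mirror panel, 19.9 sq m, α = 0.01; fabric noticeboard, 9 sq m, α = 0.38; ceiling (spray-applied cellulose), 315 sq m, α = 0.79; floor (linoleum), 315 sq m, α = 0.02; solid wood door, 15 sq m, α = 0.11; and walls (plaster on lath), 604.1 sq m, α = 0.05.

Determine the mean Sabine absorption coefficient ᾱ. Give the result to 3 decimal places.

Total surface area S = 1278.0 sq m.
Σ(Sᵢαᵢ) = 19.9·0.01 + 9·0.38 + 315·0.79 + 315·0.02 + 15·0.11 + 604.1·0.05 = 290.624.
ᾱ = A/S = 0.227.

0.227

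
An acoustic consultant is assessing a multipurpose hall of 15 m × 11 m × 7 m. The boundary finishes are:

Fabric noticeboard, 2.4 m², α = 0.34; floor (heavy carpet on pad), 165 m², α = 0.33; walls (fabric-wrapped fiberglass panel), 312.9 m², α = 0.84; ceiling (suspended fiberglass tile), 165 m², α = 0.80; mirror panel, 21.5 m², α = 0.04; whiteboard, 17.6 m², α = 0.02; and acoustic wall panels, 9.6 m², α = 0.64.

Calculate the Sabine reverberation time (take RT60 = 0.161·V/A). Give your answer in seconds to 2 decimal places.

Equivalent absorption area: A = 2.4·0.34 + 165·0.33 + 312.9·0.84 + 165·0.80 + 21.5·0.04 + 17.6·0.02 + 9.6·0.64 = 457.458 m².
Room volume: 1155 m³.
RT60 = 0.161 · V / A = 0.161 × 1155 / 457.458 = 0.41 s.

0.41 s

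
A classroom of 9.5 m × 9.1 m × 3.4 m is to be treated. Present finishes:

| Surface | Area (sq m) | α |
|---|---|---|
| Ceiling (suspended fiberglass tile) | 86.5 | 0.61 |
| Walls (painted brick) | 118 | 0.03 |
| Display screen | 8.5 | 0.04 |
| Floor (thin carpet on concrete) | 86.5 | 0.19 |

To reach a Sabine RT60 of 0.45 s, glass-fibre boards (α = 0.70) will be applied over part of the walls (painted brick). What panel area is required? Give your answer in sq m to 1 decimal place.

Equivalent absorption area: A₁ = 86.5×0.61 + 118×0.03 + 8.5×0.04 + 86.5×0.19 = 73.080 sq m.
Required A₂ = 0.161·293.93/0.45 = 105.162 sabins.
ΔA needed = 105.162 − 73.080 = 32.082 sabins.
Each sq m of panel replacing the walls (painted brick) adds (0.70 − 0.03) = 0.67 sabins.
Area = ΔA/Δα = 32.082/0.67 = 47.9 sq m.

47.9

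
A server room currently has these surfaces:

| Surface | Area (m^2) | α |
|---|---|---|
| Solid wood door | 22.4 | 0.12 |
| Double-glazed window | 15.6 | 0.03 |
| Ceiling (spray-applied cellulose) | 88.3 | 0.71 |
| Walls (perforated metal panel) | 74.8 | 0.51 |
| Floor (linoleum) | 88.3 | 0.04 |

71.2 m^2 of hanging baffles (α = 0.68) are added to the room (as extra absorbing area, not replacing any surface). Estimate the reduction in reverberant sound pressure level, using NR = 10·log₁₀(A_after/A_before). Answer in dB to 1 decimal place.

1.6 dB

Summing Sᵢαᵢ: 2.688 + 0.468 + 62.693 + 38.148 + 3.532 → A_before = 107.529 sabins.
Treatment contributes 71.2·0.68 = 48.416 sabins.
New total A_after = 155.945 sabins.
NR = 10·log₁₀(155.945/107.529) = 1.6 dB.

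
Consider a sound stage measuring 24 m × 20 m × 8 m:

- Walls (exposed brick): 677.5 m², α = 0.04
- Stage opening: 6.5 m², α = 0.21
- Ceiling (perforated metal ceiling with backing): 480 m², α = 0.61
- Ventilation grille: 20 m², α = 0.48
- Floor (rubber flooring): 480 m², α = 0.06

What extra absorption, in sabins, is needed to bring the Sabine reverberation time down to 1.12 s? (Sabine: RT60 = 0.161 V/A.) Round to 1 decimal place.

Equivalent absorption area: A₁ = 677.5×0.04 + 6.5×0.21 + 480×0.61 + 20×0.48 + 480×0.06 = 359.665 m².
For T = 1.12 s, need A₂ = 0.161·V/T = 0.161·3840/1.12 = 552.000 sabins.
Additional absorption ΔA = 552.000 − 359.665 = 192.3 sabins.

192.3 sabins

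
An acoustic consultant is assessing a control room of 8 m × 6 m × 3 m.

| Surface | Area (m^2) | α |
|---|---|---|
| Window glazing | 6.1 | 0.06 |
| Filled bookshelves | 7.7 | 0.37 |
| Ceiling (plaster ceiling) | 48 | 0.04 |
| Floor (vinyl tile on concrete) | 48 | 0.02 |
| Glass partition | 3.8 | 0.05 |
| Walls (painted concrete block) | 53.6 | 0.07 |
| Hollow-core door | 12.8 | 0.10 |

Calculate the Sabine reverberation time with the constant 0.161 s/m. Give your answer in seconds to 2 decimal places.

Equivalent absorption area: A = 6.1·0.06 + 7.7·0.37 + 48·0.04 + 48·0.02 + 3.8·0.05 + 53.6·0.07 + 12.8·0.10 = 11.317 m^2.
Volume V = 8 × 6 × 3 = 144 m³.
T = 0.161 V/A = 0.161·144/11.317 = 2.05 s.

2.05 sec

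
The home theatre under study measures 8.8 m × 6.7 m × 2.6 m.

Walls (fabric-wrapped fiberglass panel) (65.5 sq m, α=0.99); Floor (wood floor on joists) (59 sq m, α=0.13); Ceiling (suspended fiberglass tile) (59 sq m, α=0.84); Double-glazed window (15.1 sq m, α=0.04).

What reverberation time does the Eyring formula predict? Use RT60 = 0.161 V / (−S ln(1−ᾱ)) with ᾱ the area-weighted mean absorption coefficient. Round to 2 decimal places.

S = Σ Sᵢ = 198.6 sq m.
Σ(Sᵢαᵢ) = 65.5×0.99 + 59×0.13 + 59×0.84 + 15.1×0.04 = 122.679.
Mean coefficient ᾱ = A/S = 0.6177.
−S·ln(1−ᾱ) = −198.6 × ln(1 − 0.6177) = 190.964.
V = 8.8 × 6.7 × 2.6 = 153.296 m³.
RT60 = 0.161 × 153.296 / 190.964 = 0.13 s.

0.13 s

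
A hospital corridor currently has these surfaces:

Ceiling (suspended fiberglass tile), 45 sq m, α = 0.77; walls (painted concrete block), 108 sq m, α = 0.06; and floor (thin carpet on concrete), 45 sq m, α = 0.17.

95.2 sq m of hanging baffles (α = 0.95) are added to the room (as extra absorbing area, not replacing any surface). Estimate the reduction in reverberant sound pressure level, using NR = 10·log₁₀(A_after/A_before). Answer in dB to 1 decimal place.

A_before = Σ Sᵢαᵢ = 45*0.77 + 108*0.06 + 45*0.17 = 48.780 sabins.
Treatment contributes 95.2·0.95 = 90.440 sabins.
A_after = 48.780 + 90.440 = 139.220 sabins.
Reduction = 10 log₁₀(A_after/A_before) = 10 log₁₀(2.8540) = 4.6 dB.

4.6 dB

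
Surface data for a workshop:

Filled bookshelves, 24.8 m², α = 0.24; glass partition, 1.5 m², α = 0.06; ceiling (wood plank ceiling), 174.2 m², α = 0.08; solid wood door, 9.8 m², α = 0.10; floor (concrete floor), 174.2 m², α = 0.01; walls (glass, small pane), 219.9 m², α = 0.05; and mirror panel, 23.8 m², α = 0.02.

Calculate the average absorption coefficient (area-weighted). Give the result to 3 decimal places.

Total surface area S = 628.2 m².
A = 24.8×0.24 + 1.5×0.06 + 174.2×0.08 + 9.8×0.10 + 174.2×0.01 + 219.9×0.05 + 23.8×0.02 = 34.171 sabins.
ᾱ = 34.171 / 628.2 = 0.054.

0.054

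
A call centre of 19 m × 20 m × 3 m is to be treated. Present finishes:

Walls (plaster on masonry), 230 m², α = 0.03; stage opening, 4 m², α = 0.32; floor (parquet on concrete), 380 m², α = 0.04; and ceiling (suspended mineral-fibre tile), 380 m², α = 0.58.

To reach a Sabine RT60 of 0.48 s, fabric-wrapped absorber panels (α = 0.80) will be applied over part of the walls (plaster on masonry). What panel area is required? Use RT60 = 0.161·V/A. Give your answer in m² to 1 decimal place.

Summing Sᵢαᵢ: 6.900 + 1.280 + 15.200 + 220.400 → A₁ = 243.780 sabins.
V = 1140 m³. Target absorption A₂ = 0.161 × 1140 / 0.48 = 382.375 sabins.
ΔA needed = 382.375 − 243.780 = 138.595 sabins.
Each m² of panel replacing the walls (plaster on masonry) adds (0.80 − 0.03) = 0.77 sabins.
Panel area = 138.595 / 0.77 = 180.0 m².

180.0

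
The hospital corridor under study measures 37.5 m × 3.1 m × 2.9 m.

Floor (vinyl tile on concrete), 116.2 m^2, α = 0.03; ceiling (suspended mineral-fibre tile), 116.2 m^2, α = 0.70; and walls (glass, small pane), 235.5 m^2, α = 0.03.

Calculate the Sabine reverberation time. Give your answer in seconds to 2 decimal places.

0.59 s

Summing Sᵢαᵢ: 3.486 + 81.340 + 7.065 → A = 91.891 sabins.
Volume V = 37.5 × 3.1 × 2.9 = 337.125 m³.
Sabine: RT60 = 0.161 × 337.125 / 91.891 = 0.59 s.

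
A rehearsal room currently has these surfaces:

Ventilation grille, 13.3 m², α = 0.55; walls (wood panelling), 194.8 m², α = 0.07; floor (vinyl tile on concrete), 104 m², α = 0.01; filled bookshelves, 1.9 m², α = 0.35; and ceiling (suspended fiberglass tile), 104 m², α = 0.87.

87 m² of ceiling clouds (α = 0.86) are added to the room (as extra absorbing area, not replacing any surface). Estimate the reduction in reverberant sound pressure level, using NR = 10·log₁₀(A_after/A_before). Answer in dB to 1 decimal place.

2.2 dB

Equivalent absorption area: A_before = 13.3×0.55 + 194.8×0.07 + 104×0.01 + 1.9×0.35 + 104×0.87 = 113.136 m².
Added absorption = 87 × 0.86 = 74.820 sabins.
A_after = 113.136 + 74.820 = 187.956 sabins.
NR = 10·log₁₀(187.956/113.136) = 2.2 dB.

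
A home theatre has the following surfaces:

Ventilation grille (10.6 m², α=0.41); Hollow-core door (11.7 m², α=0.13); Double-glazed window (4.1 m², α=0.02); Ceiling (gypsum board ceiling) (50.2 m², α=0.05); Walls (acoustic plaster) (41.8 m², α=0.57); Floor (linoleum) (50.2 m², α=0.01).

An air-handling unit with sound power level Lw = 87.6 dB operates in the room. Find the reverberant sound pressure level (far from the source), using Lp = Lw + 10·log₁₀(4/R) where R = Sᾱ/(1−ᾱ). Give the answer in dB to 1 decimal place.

77.5 dB

Σ(Sᵢαᵢ) = 10.6×0.41 + 11.7×0.13 + 4.1×0.02 + 50.2×0.05 + 41.8×0.57 + 50.2×0.01 = 32.787; total area S = 168.6 m².
ᾱ = 0.1945, so room constant R = A/(1−ᾱ) = 40.704 m².
Lp = 87.6 + 10·log₁₀(4/40.704) = 87.6 + (-10.08) = 77.5 dB.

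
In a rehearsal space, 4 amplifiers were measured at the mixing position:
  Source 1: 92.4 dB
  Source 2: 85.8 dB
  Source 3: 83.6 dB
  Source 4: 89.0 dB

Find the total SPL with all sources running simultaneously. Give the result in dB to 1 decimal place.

95.0 dB

Converting to relative power and adding: 10^(92.4/10) + 10^(85.8/10) + 10^(83.6/10) + 10^(89.0/10) = 3.141e+09.
Combined level = 10 log₁₀(3.141e+09) = 95.0 dB.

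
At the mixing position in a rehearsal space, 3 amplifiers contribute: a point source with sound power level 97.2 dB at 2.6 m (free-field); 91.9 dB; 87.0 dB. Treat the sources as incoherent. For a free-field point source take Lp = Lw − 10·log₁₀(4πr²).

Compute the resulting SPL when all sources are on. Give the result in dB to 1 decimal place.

93.2 dB

Source at 2.6 m: Lp = 97.2 − 10·log₁₀(4π·2.6²) = 97.2 − 10·log₁₀(84.949) = 77.9 dB.
Σ 10^(Lᵢ/10) = 2.112e+09.
L_total = 10·log₁₀(2.112e+09) = 93.2 dB.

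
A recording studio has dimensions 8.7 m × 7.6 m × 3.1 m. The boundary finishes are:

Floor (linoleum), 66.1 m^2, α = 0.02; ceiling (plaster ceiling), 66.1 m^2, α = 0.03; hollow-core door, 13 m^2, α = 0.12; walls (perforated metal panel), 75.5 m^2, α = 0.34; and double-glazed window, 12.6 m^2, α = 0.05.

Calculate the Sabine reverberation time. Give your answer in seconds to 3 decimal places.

1.059 s

Equivalent absorption area: A = 66.1·0.02 + 66.1·0.03 + 13·0.12 + 75.5·0.34 + 12.6·0.05 = 31.165 m^2.
V = 8.7·7.6·3.1 = 204.972 m³.
T = 0.161 V/A = 0.161·204.972/31.165 = 1.059 s.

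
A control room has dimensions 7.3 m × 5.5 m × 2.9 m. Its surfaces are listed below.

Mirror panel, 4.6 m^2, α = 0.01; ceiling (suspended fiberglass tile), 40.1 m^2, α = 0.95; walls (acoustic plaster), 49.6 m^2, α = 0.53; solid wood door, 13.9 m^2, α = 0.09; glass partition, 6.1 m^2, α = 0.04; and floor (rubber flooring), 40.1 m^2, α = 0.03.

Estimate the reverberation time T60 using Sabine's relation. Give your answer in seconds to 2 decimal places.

Summing Sᵢαᵢ: 0.046 + 38.095 + 26.288 + 1.251 + 0.244 + 1.203 → A = 67.127 sabins.
Volume V = 7.3 × 5.5 × 2.9 = 116.435 m³.
Sabine: RT60 = 0.161 × 116.435 / 67.127 = 0.28 s.

0.28 s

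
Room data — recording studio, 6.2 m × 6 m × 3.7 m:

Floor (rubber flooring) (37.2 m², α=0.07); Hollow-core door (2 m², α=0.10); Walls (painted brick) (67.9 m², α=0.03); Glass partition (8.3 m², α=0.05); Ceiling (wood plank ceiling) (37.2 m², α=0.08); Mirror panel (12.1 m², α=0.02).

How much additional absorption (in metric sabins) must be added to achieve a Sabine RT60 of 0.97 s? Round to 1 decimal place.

14.4 sabins

A₁ = Σ Sᵢαᵢ = 37.2*0.07 + 2*0.10 + 67.9*0.03 + 8.3*0.05 + 37.2*0.08 + 12.1*0.02 = 8.474 sabins.
V = 137.64 m³. Required absorption A₂ = 0.161 × 137.64 / 0.97 = 22.845 sabins.
ΔA = A₂ − A₁ = 22.845 − 8.474 = 14.4 sabins.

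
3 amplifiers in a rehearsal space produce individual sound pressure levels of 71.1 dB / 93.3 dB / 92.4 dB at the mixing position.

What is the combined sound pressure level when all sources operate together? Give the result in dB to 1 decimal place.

Σ 10^(Lᵢ/10) = 3.889e+09.
Combined level = 10 log₁₀(3.889e+09) = 95.9 dB.

95.9 dB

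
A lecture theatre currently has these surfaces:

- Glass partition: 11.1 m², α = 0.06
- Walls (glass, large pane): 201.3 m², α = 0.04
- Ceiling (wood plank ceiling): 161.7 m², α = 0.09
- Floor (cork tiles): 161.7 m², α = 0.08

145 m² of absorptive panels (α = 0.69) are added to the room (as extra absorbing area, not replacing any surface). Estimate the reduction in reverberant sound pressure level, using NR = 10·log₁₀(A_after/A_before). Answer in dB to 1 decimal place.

5.8 dB

Summing Sᵢαᵢ: 0.666 + 8.052 + 14.553 + 12.936 → A_before = 36.207 sabins.
Added absorption = 145 × 0.69 = 100.050 sabins.
A_after = 36.207 + 100.050 = 136.257 sabins.
Reduction = 10 log₁₀(A_after/A_before) = 10 log₁₀(3.7633) = 5.8 dB.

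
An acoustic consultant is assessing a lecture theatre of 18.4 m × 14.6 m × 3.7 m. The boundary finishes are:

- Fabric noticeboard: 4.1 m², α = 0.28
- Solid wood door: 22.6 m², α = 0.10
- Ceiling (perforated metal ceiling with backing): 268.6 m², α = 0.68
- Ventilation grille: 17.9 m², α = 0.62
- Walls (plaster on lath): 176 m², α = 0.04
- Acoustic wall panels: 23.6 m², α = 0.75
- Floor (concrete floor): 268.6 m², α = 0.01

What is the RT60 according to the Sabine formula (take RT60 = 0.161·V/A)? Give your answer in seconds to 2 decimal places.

0.71 sec

Equivalent absorption area: A = 4.1×0.28 + 22.6×0.10 + 268.6×0.68 + 17.9×0.62 + 176×0.04 + 23.6×0.75 + 268.6×0.01 = 224.580 m².
Volume V = 18.4 × 14.6 × 3.7 = 993.968 m³.
RT60 = 0.161 · V / A = 0.161 × 993.968 / 224.580 = 0.71 s.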